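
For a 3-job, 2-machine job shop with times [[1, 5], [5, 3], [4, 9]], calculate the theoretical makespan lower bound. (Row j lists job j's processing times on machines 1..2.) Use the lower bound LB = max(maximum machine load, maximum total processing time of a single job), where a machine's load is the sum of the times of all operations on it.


Machine loads:
  Machine 1: 1 + 5 + 4 = 10
  Machine 2: 5 + 3 + 9 = 17
Max machine load = 17
Job totals:
  Job 1: 6
  Job 2: 8
  Job 3: 13
Max job total = 13
Lower bound = max(17, 13) = 17

17


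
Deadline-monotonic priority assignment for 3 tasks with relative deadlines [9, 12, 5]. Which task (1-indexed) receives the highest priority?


Sort tasks by relative deadline (ascending):
  Task 3: deadline = 5
  Task 1: deadline = 9
  Task 2: deadline = 12
Priority order (highest first): [3, 1, 2]
Highest priority task = 3

3


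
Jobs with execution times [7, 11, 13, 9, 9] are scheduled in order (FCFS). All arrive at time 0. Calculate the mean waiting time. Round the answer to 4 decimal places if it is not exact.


FCFS order (as given): [7, 11, 13, 9, 9]
Waiting times:
  Job 1: wait = 0
  Job 2: wait = 7
  Job 3: wait = 18
  Job 4: wait = 31
  Job 5: wait = 40
Sum of waiting times = 96
Average waiting time = 96/5 = 19.2

19.2


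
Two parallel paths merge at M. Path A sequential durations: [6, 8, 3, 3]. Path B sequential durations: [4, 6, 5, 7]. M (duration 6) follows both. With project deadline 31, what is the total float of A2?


Forward pass: ES(A2) = sum of predecessors on chain A = 6
EF = ES + duration = 6 + 8 = 14
Backward pass: LF(M) = deadline = 31; LS(M) = 31 - 6 = 25
LF(A2) = LS(M) - sum(successors on chain A) = 25 - 6 = 19
LS = LF - duration = 19 - 8 = 11
Total float = LS - ES = 11 - 6 = 5

5


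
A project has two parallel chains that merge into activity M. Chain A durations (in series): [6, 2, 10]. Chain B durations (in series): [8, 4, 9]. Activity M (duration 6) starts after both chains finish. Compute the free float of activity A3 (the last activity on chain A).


ES(A3) = sum of predecessors on chain A = 8
EF(A3) = ES + duration = 8 + 10 = 18
Successor of A3 is M. ES(M) = max(sum(A), sum(B)) = max(18, 21) = 21
Free float = ES(successor) - EF(current) = 21 - 18 = 3

3


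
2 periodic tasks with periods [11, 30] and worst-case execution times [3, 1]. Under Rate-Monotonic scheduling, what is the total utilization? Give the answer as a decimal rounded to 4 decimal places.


Compute individual utilizations (exact fractions):
  Task 1: C/T = 3/11 (approx. 0.2727)
  Task 2: C/T = 1/30 (approx. 0.0333)
Total utilization U = 3/11 + 1/30 = 101/330
Rounded to 4 decimal places: U = 0.3061
RM (Liu & Layland) bound for 2 tasks = 0.828427; compare with U = 101/330 (approx. 0.306061)
U <= bound, so schedulable by RM sufficient condition.

0.3061


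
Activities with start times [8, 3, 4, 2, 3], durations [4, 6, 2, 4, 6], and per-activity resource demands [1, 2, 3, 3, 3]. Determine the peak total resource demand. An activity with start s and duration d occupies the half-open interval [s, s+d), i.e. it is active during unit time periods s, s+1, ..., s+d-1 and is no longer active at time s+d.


Each activity i is active on [start_i, start_i + duration_i).
Compute total resource usage per time slot:
  t=0: active resources = [], total = 0
  t=1: active resources = [], total = 0
  t=2: active resources = [3], total = 3
  t=3: active resources = [2, 3, 3], total = 8
  t=4: active resources = [2, 3, 3, 3], total = 11
  t=5: active resources = [2, 3, 3, 3], total = 11
  t=6: active resources = [2, 3], total = 5
  t=7: active resources = [2, 3], total = 5
  t=8: active resources = [1, 2, 3], total = 6
  t=9: active resources = [1], total = 1
  t=10: active resources = [1], total = 1
  t=11: active resources = [1], total = 1
Peak resource demand = 11

11


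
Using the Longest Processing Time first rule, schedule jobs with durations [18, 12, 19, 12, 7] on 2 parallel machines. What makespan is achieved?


Sort jobs in decreasing order (LPT): [19, 18, 12, 12, 7]
Assign each job to the least loaded machine:
  Machine 1: jobs [19, 12], load = 31
  Machine 2: jobs [18, 12, 7], load = 37
Makespan = max load = 37

37


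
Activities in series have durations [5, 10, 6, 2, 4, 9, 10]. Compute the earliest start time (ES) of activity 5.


Activity 5 starts after activities 1 through 4 complete.
Predecessor durations: [5, 10, 6, 2]
ES = 5 + 10 + 6 + 2 = 23

23


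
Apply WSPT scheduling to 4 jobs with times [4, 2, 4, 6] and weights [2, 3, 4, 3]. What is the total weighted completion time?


Compute p/w ratios and sort ascending (WSPT): [(2, 3), (4, 4), (4, 2), (6, 3)]
Compute weighted completion times:
  Job (p=2,w=3): C=2, w*C=3*2=6
  Job (p=4,w=4): C=6, w*C=4*6=24
  Job (p=4,w=2): C=10, w*C=2*10=20
  Job (p=6,w=3): C=16, w*C=3*16=48
Total weighted completion time = 98

98


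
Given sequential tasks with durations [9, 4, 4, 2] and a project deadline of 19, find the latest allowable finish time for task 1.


LF(activity 1) = deadline - sum of successor durations
Successors: activities 2 through 4 with durations [4, 4, 2]
Sum of successor durations = 10
LF = 19 - 10 = 9

9


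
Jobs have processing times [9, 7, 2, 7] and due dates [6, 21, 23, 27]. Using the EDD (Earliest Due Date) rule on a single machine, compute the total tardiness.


Sort by due date (EDD order): [(9, 6), (7, 21), (2, 23), (7, 27)]
Compute completion times and tardiness:
  Job 1: p=9, d=6, C=9, tardiness=max(0,9-6)=3
  Job 2: p=7, d=21, C=16, tardiness=max(0,16-21)=0
  Job 3: p=2, d=23, C=18, tardiness=max(0,18-23)=0
  Job 4: p=7, d=27, C=25, tardiness=max(0,25-27)=0
Total tardiness = 3

3


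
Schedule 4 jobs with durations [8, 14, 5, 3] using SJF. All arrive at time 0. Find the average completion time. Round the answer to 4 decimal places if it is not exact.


SJF order (ascending): [3, 5, 8, 14]
Completion times:
  Job 1: burst=3, C=3
  Job 2: burst=5, C=8
  Job 3: burst=8, C=16
  Job 4: burst=14, C=30
Average completion = 57/4 = 14.25

14.25


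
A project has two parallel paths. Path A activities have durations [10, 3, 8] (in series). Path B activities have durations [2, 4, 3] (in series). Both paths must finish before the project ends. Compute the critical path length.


Path A total = 10 + 3 + 8 = 21
Path B total = 2 + 4 + 3 = 9
Critical path = longest path = max(21, 9) = 21

21


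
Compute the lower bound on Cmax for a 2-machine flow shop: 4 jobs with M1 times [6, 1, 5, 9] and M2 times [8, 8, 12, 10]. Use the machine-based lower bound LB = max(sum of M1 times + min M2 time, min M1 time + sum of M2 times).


LB1 = sum(M1 times) + min(M2 times) = 21 + 8 = 29
LB2 = min(M1 times) + sum(M2 times) = 1 + 38 = 39
Lower bound = max(LB1, LB2) = max(29, 39) = 39

39


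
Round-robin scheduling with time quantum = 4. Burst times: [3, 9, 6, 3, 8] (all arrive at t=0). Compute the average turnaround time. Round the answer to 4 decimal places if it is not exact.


Time quantum = 4
Execution trace:
  J1 runs 3 units, time = 3
  J2 runs 4 units, time = 7
  J3 runs 4 units, time = 11
  J4 runs 3 units, time = 14
  J5 runs 4 units, time = 18
  J2 runs 4 units, time = 22
  J3 runs 2 units, time = 24
  J5 runs 4 units, time = 28
  J2 runs 1 units, time = 29
Finish times: [3, 29, 24, 14, 28]
Average turnaround = 98/5 = 19.6

19.6


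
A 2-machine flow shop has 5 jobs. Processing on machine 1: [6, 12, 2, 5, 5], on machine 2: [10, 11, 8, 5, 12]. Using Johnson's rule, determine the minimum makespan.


Apply Johnson's rule:
  Group 1 (a <= b): [(3, 2, 8), (4, 5, 5), (5, 5, 12), (1, 6, 10)]
  Group 2 (a > b): [(2, 12, 11)]
Optimal job order: [3, 4, 5, 1, 2]
Schedule:
  Job 3: M1 done at 2, M2 done at 10
  Job 4: M1 done at 7, M2 done at 15
  Job 5: M1 done at 12, M2 done at 27
  Job 1: M1 done at 18, M2 done at 37
  Job 2: M1 done at 30, M2 done at 48
Makespan = 48

48


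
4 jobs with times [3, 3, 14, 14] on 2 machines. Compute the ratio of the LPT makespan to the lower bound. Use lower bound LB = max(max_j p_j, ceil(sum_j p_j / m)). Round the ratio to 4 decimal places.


LPT order: [14, 14, 3, 3]
Machine loads after assignment: [17, 17]
LPT makespan = 17
Lower bound = max(max_job, ceil(total/2)) = max(14, 17) = 17
Ratio = 17 / 17 = 1.0

1.0


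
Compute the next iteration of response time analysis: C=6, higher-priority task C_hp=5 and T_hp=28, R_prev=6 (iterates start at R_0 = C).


R_next = C + ceil(R_prev / T_hp) * C_hp
ceil(6 / 28) = ceil(0.2143) = 1
Interference = 1 * 5 = 5
R_next = 6 + 5 = 11

11


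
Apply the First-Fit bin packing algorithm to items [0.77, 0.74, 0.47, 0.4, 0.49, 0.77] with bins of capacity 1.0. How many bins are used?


Place items sequentially using First-Fit:
  Item 0.77 -> new Bin 1
  Item 0.74 -> new Bin 2
  Item 0.47 -> new Bin 3
  Item 0.4 -> Bin 3 (now 0.87)
  Item 0.49 -> new Bin 4
  Item 0.77 -> new Bin 5
Total bins used = 5

5


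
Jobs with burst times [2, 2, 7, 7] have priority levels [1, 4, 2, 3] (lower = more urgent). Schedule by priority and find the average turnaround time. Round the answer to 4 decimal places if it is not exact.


Sort by priority (ascending = highest first):
Order: [(1, 2), (2, 7), (3, 7), (4, 2)]
Completion times:
  Priority 1, burst=2, C=2
  Priority 2, burst=7, C=9
  Priority 3, burst=7, C=16
  Priority 4, burst=2, C=18
Average turnaround = 45/4 = 11.25

11.25


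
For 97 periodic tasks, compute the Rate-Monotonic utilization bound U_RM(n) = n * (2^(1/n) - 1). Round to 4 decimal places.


Compute 2^(1/97) = 1.0071714397
Subtract 1: 1.0071714397 - 1 = 0.0071714397
Multiply by n: 97 * 0.0071714397 = 0.6956296509
Round to 4 dp: 0.6956

0.6956


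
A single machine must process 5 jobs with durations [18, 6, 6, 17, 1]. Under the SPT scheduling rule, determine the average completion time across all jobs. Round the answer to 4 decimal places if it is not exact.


Sort jobs by processing time (SPT order): [1, 6, 6, 17, 18]
Compute completion times sequentially:
  Job 1: processing = 1, completes at 1
  Job 2: processing = 6, completes at 7
  Job 3: processing = 6, completes at 13
  Job 4: processing = 17, completes at 30
  Job 5: processing = 18, completes at 48
Sum of completion times = 99
Average completion time = 99/5 = 19.8

19.8


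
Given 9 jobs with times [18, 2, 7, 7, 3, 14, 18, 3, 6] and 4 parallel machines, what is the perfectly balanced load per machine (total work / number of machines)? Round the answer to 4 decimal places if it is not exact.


Total processing time = 18 + 2 + 7 + 7 + 3 + 14 + 18 + 3 + 6 = 78
Number of machines = 4
Ideal balanced load = 78 / 4 = 19.5

19.5


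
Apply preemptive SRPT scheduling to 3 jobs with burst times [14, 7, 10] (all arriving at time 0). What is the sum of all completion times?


Since all jobs arrive at t=0, SRPT equals SPT ordering.
SPT order: [7, 10, 14]
Completion times:
  Job 1: p=7, C=7
  Job 2: p=10, C=17
  Job 3: p=14, C=31
Total completion time = 7 + 17 + 31 = 55

55


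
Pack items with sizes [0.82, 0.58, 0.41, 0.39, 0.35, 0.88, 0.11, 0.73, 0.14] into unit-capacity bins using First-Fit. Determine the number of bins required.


Place items sequentially using First-Fit:
  Item 0.82 -> new Bin 1
  Item 0.58 -> new Bin 2
  Item 0.41 -> Bin 2 (now 0.99)
  Item 0.39 -> new Bin 3
  Item 0.35 -> Bin 3 (now 0.74)
  Item 0.88 -> new Bin 4
  Item 0.11 -> Bin 1 (now 0.93)
  Item 0.73 -> new Bin 5
  Item 0.14 -> Bin 3 (now 0.88)
Total bins used = 5

5


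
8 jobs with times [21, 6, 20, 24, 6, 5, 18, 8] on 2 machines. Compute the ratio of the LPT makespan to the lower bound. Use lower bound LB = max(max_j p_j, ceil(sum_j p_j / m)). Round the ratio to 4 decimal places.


LPT order: [24, 21, 20, 18, 8, 6, 6, 5]
Machine loads after assignment: [54, 54]
LPT makespan = 54
Lower bound = max(max_job, ceil(total/2)) = max(24, 54) = 54
Ratio = 54 / 54 = 1.0

1.0


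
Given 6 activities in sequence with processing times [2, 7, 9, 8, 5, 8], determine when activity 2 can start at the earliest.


Activity 2 starts after activities 1 through 1 complete.
Predecessor durations: [2]
ES = 2 = 2

2


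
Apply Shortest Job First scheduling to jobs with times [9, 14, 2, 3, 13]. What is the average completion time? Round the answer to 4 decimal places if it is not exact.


SJF order (ascending): [2, 3, 9, 13, 14]
Completion times:
  Job 1: burst=2, C=2
  Job 2: burst=3, C=5
  Job 3: burst=9, C=14
  Job 4: burst=13, C=27
  Job 5: burst=14, C=41
Average completion = 89/5 = 17.8

17.8


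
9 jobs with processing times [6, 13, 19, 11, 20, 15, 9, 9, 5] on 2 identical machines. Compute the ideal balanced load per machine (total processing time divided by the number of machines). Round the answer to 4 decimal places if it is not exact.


Total processing time = 6 + 13 + 19 + 11 + 20 + 15 + 9 + 9 + 5 = 107
Number of machines = 2
Ideal balanced load = 107 / 2 = 53.5

53.5


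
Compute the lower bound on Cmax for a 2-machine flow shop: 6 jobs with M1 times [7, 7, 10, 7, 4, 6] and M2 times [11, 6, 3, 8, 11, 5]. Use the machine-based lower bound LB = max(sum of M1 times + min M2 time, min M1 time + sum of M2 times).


LB1 = sum(M1 times) + min(M2 times) = 41 + 3 = 44
LB2 = min(M1 times) + sum(M2 times) = 4 + 44 = 48
Lower bound = max(LB1, LB2) = max(44, 48) = 48

48


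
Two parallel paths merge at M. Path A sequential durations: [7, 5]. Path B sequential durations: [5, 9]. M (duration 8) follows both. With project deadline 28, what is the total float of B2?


Forward pass: ES(B2) = sum of predecessors on chain B = 5
EF = ES + duration = 5 + 9 = 14
Backward pass: LF(M) = deadline = 28; LS(M) = 28 - 8 = 20
LF(B2) = LS(M) - sum(successors on chain B) = 20 - 0 = 20
LS = LF - duration = 20 - 9 = 11
Total float = LS - ES = 11 - 5 = 6

6


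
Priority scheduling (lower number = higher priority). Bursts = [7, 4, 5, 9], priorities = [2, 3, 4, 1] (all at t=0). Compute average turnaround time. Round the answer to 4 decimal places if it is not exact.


Sort by priority (ascending = highest first):
Order: [(1, 9), (2, 7), (3, 4), (4, 5)]
Completion times:
  Priority 1, burst=9, C=9
  Priority 2, burst=7, C=16
  Priority 3, burst=4, C=20
  Priority 4, burst=5, C=25
Average turnaround = 70/4 = 17.5

17.5


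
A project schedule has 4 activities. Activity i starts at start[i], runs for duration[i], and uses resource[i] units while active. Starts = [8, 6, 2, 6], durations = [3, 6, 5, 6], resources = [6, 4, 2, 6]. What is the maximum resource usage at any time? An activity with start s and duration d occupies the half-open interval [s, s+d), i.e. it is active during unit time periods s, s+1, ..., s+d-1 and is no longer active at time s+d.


Each activity i is active on [start_i, start_i + duration_i).
Compute total resource usage per time slot:
  t=0: active resources = [], total = 0
  t=1: active resources = [], total = 0
  t=2: active resources = [2], total = 2
  t=3: active resources = [2], total = 2
  t=4: active resources = [2], total = 2
  t=5: active resources = [2], total = 2
  t=6: active resources = [4, 2, 6], total = 12
  t=7: active resources = [4, 6], total = 10
  t=8: active resources = [6, 4, 6], total = 16
  t=9: active resources = [6, 4, 6], total = 16
  t=10: active resources = [6, 4, 6], total = 16
  t=11: active resources = [4, 6], total = 10
Peak resource demand = 16

16


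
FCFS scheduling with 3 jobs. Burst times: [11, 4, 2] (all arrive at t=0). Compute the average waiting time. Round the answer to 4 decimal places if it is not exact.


FCFS order (as given): [11, 4, 2]
Waiting times:
  Job 1: wait = 0
  Job 2: wait = 11
  Job 3: wait = 15
Sum of waiting times = 26
Average waiting time = 26/3 = 8.6667

8.6667


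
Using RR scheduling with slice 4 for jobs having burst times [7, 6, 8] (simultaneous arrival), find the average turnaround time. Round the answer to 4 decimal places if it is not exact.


Time quantum = 4
Execution trace:
  J1 runs 4 units, time = 4
  J2 runs 4 units, time = 8
  J3 runs 4 units, time = 12
  J1 runs 3 units, time = 15
  J2 runs 2 units, time = 17
  J3 runs 4 units, time = 21
Finish times: [15, 17, 21]
Average turnaround = 53/3 = 17.6667

17.6667


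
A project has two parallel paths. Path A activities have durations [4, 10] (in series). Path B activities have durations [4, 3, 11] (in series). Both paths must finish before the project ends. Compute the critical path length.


Path A total = 4 + 10 = 14
Path B total = 4 + 3 + 11 = 18
Critical path = longest path = max(14, 18) = 18

18


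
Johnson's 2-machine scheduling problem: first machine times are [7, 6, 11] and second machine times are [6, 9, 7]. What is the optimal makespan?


Apply Johnson's rule:
  Group 1 (a <= b): [(2, 6, 9)]
  Group 2 (a > b): [(3, 11, 7), (1, 7, 6)]
Optimal job order: [2, 3, 1]
Schedule:
  Job 2: M1 done at 6, M2 done at 15
  Job 3: M1 done at 17, M2 done at 24
  Job 1: M1 done at 24, M2 done at 30
Makespan = 30

30


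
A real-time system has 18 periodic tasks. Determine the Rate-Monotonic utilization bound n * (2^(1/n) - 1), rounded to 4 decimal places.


Compute 2^(1/18) = 1.0392592260
Subtract 1: 1.0392592260 - 1 = 0.0392592260
Multiply by n: 18 * 0.0392592260 = 0.7066660680
Round to 4 dp: 0.7067

0.7067


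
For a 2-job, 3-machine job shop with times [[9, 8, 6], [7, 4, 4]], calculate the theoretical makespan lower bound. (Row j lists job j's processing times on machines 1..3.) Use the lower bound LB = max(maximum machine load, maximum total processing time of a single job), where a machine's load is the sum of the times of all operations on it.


Machine loads:
  Machine 1: 9 + 7 = 16
  Machine 2: 8 + 4 = 12
  Machine 3: 6 + 4 = 10
Max machine load = 16
Job totals:
  Job 1: 23
  Job 2: 15
Max job total = 23
Lower bound = max(16, 23) = 23

23


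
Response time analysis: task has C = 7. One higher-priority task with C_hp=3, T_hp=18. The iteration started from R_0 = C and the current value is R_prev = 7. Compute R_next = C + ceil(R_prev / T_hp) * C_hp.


R_next = C + ceil(R_prev / T_hp) * C_hp
ceil(7 / 18) = ceil(0.3889) = 1
Interference = 1 * 3 = 3
R_next = 7 + 3 = 10

10


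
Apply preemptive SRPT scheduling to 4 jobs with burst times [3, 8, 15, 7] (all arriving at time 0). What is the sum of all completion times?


Since all jobs arrive at t=0, SRPT equals SPT ordering.
SPT order: [3, 7, 8, 15]
Completion times:
  Job 1: p=3, C=3
  Job 2: p=7, C=10
  Job 3: p=8, C=18
  Job 4: p=15, C=33
Total completion time = 3 + 10 + 18 + 33 = 64

64


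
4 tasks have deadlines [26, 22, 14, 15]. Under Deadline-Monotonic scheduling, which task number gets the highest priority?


Sort tasks by relative deadline (ascending):
  Task 3: deadline = 14
  Task 4: deadline = 15
  Task 2: deadline = 22
  Task 1: deadline = 26
Priority order (highest first): [3, 4, 2, 1]
Highest priority task = 3

3


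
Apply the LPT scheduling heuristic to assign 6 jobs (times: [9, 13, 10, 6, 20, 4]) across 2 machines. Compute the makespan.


Sort jobs in decreasing order (LPT): [20, 13, 10, 9, 6, 4]
Assign each job to the least loaded machine:
  Machine 1: jobs [20, 9, 4], load = 33
  Machine 2: jobs [13, 10, 6], load = 29
Makespan = max load = 33

33


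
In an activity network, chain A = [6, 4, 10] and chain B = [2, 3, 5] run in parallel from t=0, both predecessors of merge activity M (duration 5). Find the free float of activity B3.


ES(B3) = sum of predecessors on chain B = 5
EF(B3) = ES + duration = 5 + 5 = 10
Successor of B3 is M. ES(M) = max(sum(A), sum(B)) = max(20, 10) = 20
Free float = ES(successor) - EF(current) = 20 - 10 = 10

10


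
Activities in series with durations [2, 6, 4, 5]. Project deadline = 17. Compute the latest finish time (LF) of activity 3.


LF(activity 3) = deadline - sum of successor durations
Successors: activities 4 through 4 with durations [5]
Sum of successor durations = 5
LF = 17 - 5 = 12

12


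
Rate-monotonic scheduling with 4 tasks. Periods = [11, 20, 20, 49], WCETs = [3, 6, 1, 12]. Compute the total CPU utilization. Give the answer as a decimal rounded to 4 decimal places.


Compute individual utilizations (exact fractions):
  Task 1: C/T = 3/11 (approx. 0.2727)
  Task 2: C/T = 6/20 = 3/10 (approx. 0.3)
  Task 3: C/T = 1/20 (approx. 0.05)
  Task 4: C/T = 12/49 (approx. 0.2449)
Total utilization U = 3/11 + 3/10 + 1/20 + 12/49 = 9353/10780
Rounded to 4 decimal places: U = 0.8676
RM (Liu & Layland) bound for 4 tasks = 0.756828; compare with U = 9353/10780 (approx. 0.867625)
bound < U <= 1, so the RM sufficient condition is not met (inconclusive; an exact test such as response-time analysis is needed).

0.8676


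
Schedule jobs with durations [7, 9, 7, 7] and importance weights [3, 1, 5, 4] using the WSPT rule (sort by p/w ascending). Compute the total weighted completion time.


Compute p/w ratios and sort ascending (WSPT): [(7, 5), (7, 4), (7, 3), (9, 1)]
Compute weighted completion times:
  Job (p=7,w=5): C=7, w*C=5*7=35
  Job (p=7,w=4): C=14, w*C=4*14=56
  Job (p=7,w=3): C=21, w*C=3*21=63
  Job (p=9,w=1): C=30, w*C=1*30=30
Total weighted completion time = 184

184


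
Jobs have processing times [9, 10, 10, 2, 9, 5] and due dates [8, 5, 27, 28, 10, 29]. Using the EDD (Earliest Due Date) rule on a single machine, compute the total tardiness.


Sort by due date (EDD order): [(10, 5), (9, 8), (9, 10), (10, 27), (2, 28), (5, 29)]
Compute completion times and tardiness:
  Job 1: p=10, d=5, C=10, tardiness=max(0,10-5)=5
  Job 2: p=9, d=8, C=19, tardiness=max(0,19-8)=11
  Job 3: p=9, d=10, C=28, tardiness=max(0,28-10)=18
  Job 4: p=10, d=27, C=38, tardiness=max(0,38-27)=11
  Job 5: p=2, d=28, C=40, tardiness=max(0,40-28)=12
  Job 6: p=5, d=29, C=45, tardiness=max(0,45-29)=16
Total tardiness = 73

73


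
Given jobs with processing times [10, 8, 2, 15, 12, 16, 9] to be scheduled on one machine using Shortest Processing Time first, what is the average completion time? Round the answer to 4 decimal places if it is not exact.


Sort jobs by processing time (SPT order): [2, 8, 9, 10, 12, 15, 16]
Compute completion times sequentially:
  Job 1: processing = 2, completes at 2
  Job 2: processing = 8, completes at 10
  Job 3: processing = 9, completes at 19
  Job 4: processing = 10, completes at 29
  Job 5: processing = 12, completes at 41
  Job 6: processing = 15, completes at 56
  Job 7: processing = 16, completes at 72
Sum of completion times = 229
Average completion time = 229/7 = 32.7143

32.7143


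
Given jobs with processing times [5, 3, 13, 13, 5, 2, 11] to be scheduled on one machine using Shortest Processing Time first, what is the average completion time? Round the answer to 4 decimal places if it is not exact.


Sort jobs by processing time (SPT order): [2, 3, 5, 5, 11, 13, 13]
Compute completion times sequentially:
  Job 1: processing = 2, completes at 2
  Job 2: processing = 3, completes at 5
  Job 3: processing = 5, completes at 10
  Job 4: processing = 5, completes at 15
  Job 5: processing = 11, completes at 26
  Job 6: processing = 13, completes at 39
  Job 7: processing = 13, completes at 52
Sum of completion times = 149
Average completion time = 149/7 = 21.2857

21.2857


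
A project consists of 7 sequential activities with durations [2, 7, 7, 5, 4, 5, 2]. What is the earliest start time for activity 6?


Activity 6 starts after activities 1 through 5 complete.
Predecessor durations: [2, 7, 7, 5, 4]
ES = 2 + 7 + 7 + 5 + 4 = 25

25


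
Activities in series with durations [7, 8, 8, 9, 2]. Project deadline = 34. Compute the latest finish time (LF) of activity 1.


LF(activity 1) = deadline - sum of successor durations
Successors: activities 2 through 5 with durations [8, 8, 9, 2]
Sum of successor durations = 27
LF = 34 - 27 = 7

7


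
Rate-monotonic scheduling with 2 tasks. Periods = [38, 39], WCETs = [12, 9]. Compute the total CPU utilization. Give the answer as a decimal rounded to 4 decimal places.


Compute individual utilizations (exact fractions):
  Task 1: C/T = 12/38 = 6/19 (approx. 0.3158)
  Task 2: C/T = 9/39 = 3/13 (approx. 0.2308)
Total utilization U = 6/19 + 3/13 = 135/247
Rounded to 4 decimal places: U = 0.5466
RM (Liu & Layland) bound for 2 tasks = 0.828427; compare with U = 135/247 (approx. 0.546559)
U <= bound, so schedulable by RM sufficient condition.

0.5466


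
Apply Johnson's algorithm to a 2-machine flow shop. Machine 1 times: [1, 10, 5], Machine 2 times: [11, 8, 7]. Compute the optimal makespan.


Apply Johnson's rule:
  Group 1 (a <= b): [(1, 1, 11), (3, 5, 7)]
  Group 2 (a > b): [(2, 10, 8)]
Optimal job order: [1, 3, 2]
Schedule:
  Job 1: M1 done at 1, M2 done at 12
  Job 3: M1 done at 6, M2 done at 19
  Job 2: M1 done at 16, M2 done at 27
Makespan = 27

27


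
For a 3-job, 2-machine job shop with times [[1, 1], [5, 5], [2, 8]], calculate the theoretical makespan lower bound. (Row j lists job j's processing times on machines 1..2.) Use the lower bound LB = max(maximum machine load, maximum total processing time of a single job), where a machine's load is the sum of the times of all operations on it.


Machine loads:
  Machine 1: 1 + 5 + 2 = 8
  Machine 2: 1 + 5 + 8 = 14
Max machine load = 14
Job totals:
  Job 1: 2
  Job 2: 10
  Job 3: 10
Max job total = 10
Lower bound = max(14, 10) = 14

14


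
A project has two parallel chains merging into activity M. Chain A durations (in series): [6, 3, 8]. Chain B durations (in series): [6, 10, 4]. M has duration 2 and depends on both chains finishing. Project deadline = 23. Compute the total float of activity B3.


Forward pass: ES(B3) = sum of predecessors on chain B = 16
EF = ES + duration = 16 + 4 = 20
Backward pass: LF(M) = deadline = 23; LS(M) = 23 - 2 = 21
LF(B3) = LS(M) - sum(successors on chain B) = 21 - 0 = 21
LS = LF - duration = 21 - 4 = 17
Total float = LS - ES = 17 - 16 = 1

1


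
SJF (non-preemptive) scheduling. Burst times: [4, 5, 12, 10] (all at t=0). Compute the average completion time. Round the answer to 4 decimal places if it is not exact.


SJF order (ascending): [4, 5, 10, 12]
Completion times:
  Job 1: burst=4, C=4
  Job 2: burst=5, C=9
  Job 3: burst=10, C=19
  Job 4: burst=12, C=31
Average completion = 63/4 = 15.75

15.75


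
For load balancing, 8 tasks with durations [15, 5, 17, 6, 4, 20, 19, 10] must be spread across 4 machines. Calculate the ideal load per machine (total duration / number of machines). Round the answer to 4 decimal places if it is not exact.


Total processing time = 15 + 5 + 17 + 6 + 4 + 20 + 19 + 10 = 96
Number of machines = 4
Ideal balanced load = 96 / 4 = 24.0

24.0


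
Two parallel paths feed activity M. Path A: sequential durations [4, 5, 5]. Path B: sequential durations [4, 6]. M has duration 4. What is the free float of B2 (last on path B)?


ES(B2) = sum of predecessors on chain B = 4
EF(B2) = ES + duration = 4 + 6 = 10
Successor of B2 is M. ES(M) = max(sum(A), sum(B)) = max(14, 10) = 14
Free float = ES(successor) - EF(current) = 14 - 10 = 4

4


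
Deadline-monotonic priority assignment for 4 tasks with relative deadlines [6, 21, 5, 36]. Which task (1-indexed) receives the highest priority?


Sort tasks by relative deadline (ascending):
  Task 3: deadline = 5
  Task 1: deadline = 6
  Task 2: deadline = 21
  Task 4: deadline = 36
Priority order (highest first): [3, 1, 2, 4]
Highest priority task = 3

3


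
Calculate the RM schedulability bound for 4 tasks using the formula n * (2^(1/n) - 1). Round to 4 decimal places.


Compute 2^(1/4) = 1.1892071150
Subtract 1: 1.1892071150 - 1 = 0.1892071150
Multiply by n: 4 * 0.1892071150 = 0.7568284600
Round to 4 dp: 0.7568

0.7568


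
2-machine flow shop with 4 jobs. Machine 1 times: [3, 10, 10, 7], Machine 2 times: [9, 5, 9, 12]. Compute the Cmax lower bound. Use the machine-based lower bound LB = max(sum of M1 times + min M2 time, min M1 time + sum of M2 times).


LB1 = sum(M1 times) + min(M2 times) = 30 + 5 = 35
LB2 = min(M1 times) + sum(M2 times) = 3 + 35 = 38
Lower bound = max(LB1, LB2) = max(35, 38) = 38

38


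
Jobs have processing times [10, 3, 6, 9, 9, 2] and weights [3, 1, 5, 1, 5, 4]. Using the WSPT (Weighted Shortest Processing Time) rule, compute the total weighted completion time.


Compute p/w ratios and sort ascending (WSPT): [(2, 4), (6, 5), (9, 5), (3, 1), (10, 3), (9, 1)]
Compute weighted completion times:
  Job (p=2,w=4): C=2, w*C=4*2=8
  Job (p=6,w=5): C=8, w*C=5*8=40
  Job (p=9,w=5): C=17, w*C=5*17=85
  Job (p=3,w=1): C=20, w*C=1*20=20
  Job (p=10,w=3): C=30, w*C=3*30=90
  Job (p=9,w=1): C=39, w*C=1*39=39
Total weighted completion time = 282

282


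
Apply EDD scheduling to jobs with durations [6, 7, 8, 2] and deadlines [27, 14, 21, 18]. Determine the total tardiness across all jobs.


Sort by due date (EDD order): [(7, 14), (2, 18), (8, 21), (6, 27)]
Compute completion times and tardiness:
  Job 1: p=7, d=14, C=7, tardiness=max(0,7-14)=0
  Job 2: p=2, d=18, C=9, tardiness=max(0,9-18)=0
  Job 3: p=8, d=21, C=17, tardiness=max(0,17-21)=0
  Job 4: p=6, d=27, C=23, tardiness=max(0,23-27)=0
Total tardiness = 0

0


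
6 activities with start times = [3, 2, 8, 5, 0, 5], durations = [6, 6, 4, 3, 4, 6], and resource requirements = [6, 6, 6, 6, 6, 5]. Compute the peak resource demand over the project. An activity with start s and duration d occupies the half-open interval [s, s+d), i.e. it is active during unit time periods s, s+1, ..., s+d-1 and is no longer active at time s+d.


Each activity i is active on [start_i, start_i + duration_i).
Compute total resource usage per time slot:
  t=0: active resources = [6], total = 6
  t=1: active resources = [6], total = 6
  t=2: active resources = [6, 6], total = 12
  t=3: active resources = [6, 6, 6], total = 18
  t=4: active resources = [6, 6], total = 12
  t=5: active resources = [6, 6, 6, 5], total = 23
  t=6: active resources = [6, 6, 6, 5], total = 23
  t=7: active resources = [6, 6, 6, 5], total = 23
  t=8: active resources = [6, 6, 5], total = 17
  t=9: active resources = [6, 5], total = 11
  t=10: active resources = [6, 5], total = 11
  t=11: active resources = [6], total = 6
Peak resource demand = 23

23


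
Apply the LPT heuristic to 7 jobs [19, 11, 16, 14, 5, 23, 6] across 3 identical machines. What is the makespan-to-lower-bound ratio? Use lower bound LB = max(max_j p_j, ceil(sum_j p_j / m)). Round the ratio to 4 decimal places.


LPT order: [23, 19, 16, 14, 11, 6, 5]
Machine loads after assignment: [34, 30, 30]
LPT makespan = 34
Lower bound = max(max_job, ceil(total/3)) = max(23, 32) = 32
Ratio = 34 / 32 = 1.0625

1.0625


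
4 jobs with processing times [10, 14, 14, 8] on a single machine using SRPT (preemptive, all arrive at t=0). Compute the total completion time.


Since all jobs arrive at t=0, SRPT equals SPT ordering.
SPT order: [8, 10, 14, 14]
Completion times:
  Job 1: p=8, C=8
  Job 2: p=10, C=18
  Job 3: p=14, C=32
  Job 4: p=14, C=46
Total completion time = 8 + 18 + 32 + 46 = 104

104


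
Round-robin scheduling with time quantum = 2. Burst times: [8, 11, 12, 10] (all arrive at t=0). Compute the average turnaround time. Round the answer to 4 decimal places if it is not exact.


Time quantum = 2
Execution trace:
  J1 runs 2 units, time = 2
  J2 runs 2 units, time = 4
  J3 runs 2 units, time = 6
  J4 runs 2 units, time = 8
  J1 runs 2 units, time = 10
  J2 runs 2 units, time = 12
  J3 runs 2 units, time = 14
  J4 runs 2 units, time = 16
  J1 runs 2 units, time = 18
  J2 runs 2 units, time = 20
  J3 runs 2 units, time = 22
  J4 runs 2 units, time = 24
  J1 runs 2 units, time = 26
  J2 runs 2 units, time = 28
  J3 runs 2 units, time = 30
  J4 runs 2 units, time = 32
  J2 runs 2 units, time = 34
  J3 runs 2 units, time = 36
  J4 runs 2 units, time = 38
  J2 runs 1 units, time = 39
  J3 runs 2 units, time = 41
Finish times: [26, 39, 41, 38]
Average turnaround = 144/4 = 36.0

36.0


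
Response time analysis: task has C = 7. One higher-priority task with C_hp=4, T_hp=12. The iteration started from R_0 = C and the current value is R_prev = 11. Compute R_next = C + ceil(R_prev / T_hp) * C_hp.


R_next = C + ceil(R_prev / T_hp) * C_hp
ceil(11 / 12) = ceil(0.9167) = 1
Interference = 1 * 4 = 4
R_next = 7 + 4 = 11
R_next = R_prev, so the iteration has converged (response time = 11).

11


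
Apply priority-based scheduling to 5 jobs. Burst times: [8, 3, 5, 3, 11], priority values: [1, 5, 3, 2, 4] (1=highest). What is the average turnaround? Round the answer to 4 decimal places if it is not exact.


Sort by priority (ascending = highest first):
Order: [(1, 8), (2, 3), (3, 5), (4, 11), (5, 3)]
Completion times:
  Priority 1, burst=8, C=8
  Priority 2, burst=3, C=11
  Priority 3, burst=5, C=16
  Priority 4, burst=11, C=27
  Priority 5, burst=3, C=30
Average turnaround = 92/5 = 18.4

18.4


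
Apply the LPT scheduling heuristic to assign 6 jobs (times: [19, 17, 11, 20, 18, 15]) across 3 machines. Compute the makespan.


Sort jobs in decreasing order (LPT): [20, 19, 18, 17, 15, 11]
Assign each job to the least loaded machine:
  Machine 1: jobs [20, 11], load = 31
  Machine 2: jobs [19, 15], load = 34
  Machine 3: jobs [18, 17], load = 35
Makespan = max load = 35

35


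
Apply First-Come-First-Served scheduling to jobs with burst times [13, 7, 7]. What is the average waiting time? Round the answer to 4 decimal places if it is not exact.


FCFS order (as given): [13, 7, 7]
Waiting times:
  Job 1: wait = 0
  Job 2: wait = 13
  Job 3: wait = 20
Sum of waiting times = 33
Average waiting time = 33/3 = 11.0

11.0


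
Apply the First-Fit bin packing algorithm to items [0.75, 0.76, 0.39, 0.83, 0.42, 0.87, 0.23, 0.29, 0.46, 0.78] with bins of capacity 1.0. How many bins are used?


Place items sequentially using First-Fit:
  Item 0.75 -> new Bin 1
  Item 0.76 -> new Bin 2
  Item 0.39 -> new Bin 3
  Item 0.83 -> new Bin 4
  Item 0.42 -> Bin 3 (now 0.81)
  Item 0.87 -> new Bin 5
  Item 0.23 -> Bin 1 (now 0.98)
  Item 0.29 -> new Bin 6
  Item 0.46 -> Bin 6 (now 0.75)
  Item 0.78 -> new Bin 7
Total bins used = 7

7


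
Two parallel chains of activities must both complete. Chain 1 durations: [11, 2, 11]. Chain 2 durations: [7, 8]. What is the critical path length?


Path A total = 11 + 2 + 11 = 24
Path B total = 7 + 8 = 15
Critical path = longest path = max(24, 15) = 24

24


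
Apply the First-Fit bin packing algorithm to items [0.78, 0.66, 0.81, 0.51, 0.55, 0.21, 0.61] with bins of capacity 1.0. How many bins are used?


Place items sequentially using First-Fit:
  Item 0.78 -> new Bin 1
  Item 0.66 -> new Bin 2
  Item 0.81 -> new Bin 3
  Item 0.51 -> new Bin 4
  Item 0.55 -> new Bin 5
  Item 0.21 -> Bin 1 (now 0.99)
  Item 0.61 -> new Bin 6
Total bins used = 6

6


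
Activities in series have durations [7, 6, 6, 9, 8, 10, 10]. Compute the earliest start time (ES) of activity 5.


Activity 5 starts after activities 1 through 4 complete.
Predecessor durations: [7, 6, 6, 9]
ES = 7 + 6 + 6 + 9 = 28

28


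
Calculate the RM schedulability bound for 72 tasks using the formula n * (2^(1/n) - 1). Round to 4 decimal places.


Compute 2^(1/72) = 1.0096735332
Subtract 1: 1.0096735332 - 1 = 0.0096735332
Multiply by n: 72 * 0.0096735332 = 0.6964943904
Round to 4 dp: 0.6965

0.6965


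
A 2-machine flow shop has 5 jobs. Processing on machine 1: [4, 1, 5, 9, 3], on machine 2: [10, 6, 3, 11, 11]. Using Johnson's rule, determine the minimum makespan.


Apply Johnson's rule:
  Group 1 (a <= b): [(2, 1, 6), (5, 3, 11), (1, 4, 10), (4, 9, 11)]
  Group 2 (a > b): [(3, 5, 3)]
Optimal job order: [2, 5, 1, 4, 3]
Schedule:
  Job 2: M1 done at 1, M2 done at 7
  Job 5: M1 done at 4, M2 done at 18
  Job 1: M1 done at 8, M2 done at 28
  Job 4: M1 done at 17, M2 done at 39
  Job 3: M1 done at 22, M2 done at 42
Makespan = 42

42


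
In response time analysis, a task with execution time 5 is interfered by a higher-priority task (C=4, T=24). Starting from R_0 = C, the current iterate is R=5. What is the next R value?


R_next = C + ceil(R_prev / T_hp) * C_hp
ceil(5 / 24) = ceil(0.2083) = 1
Interference = 1 * 4 = 4
R_next = 5 + 4 = 9

9


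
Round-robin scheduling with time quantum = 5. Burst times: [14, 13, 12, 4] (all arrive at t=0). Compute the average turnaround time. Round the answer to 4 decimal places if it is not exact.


Time quantum = 5
Execution trace:
  J1 runs 5 units, time = 5
  J2 runs 5 units, time = 10
  J3 runs 5 units, time = 15
  J4 runs 4 units, time = 19
  J1 runs 5 units, time = 24
  J2 runs 5 units, time = 29
  J3 runs 5 units, time = 34
  J1 runs 4 units, time = 38
  J2 runs 3 units, time = 41
  J3 runs 2 units, time = 43
Finish times: [38, 41, 43, 19]
Average turnaround = 141/4 = 35.25

35.25


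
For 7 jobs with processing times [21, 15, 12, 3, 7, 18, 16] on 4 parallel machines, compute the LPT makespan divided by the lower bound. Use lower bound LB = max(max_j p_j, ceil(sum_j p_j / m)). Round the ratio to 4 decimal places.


LPT order: [21, 18, 16, 15, 12, 7, 3]
Machine loads after assignment: [21, 21, 23, 27]
LPT makespan = 27
Lower bound = max(max_job, ceil(total/4)) = max(21, 23) = 23
Ratio = 27 / 23 = 1.1739

1.1739


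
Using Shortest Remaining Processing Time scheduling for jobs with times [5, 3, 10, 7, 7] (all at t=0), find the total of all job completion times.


Since all jobs arrive at t=0, SRPT equals SPT ordering.
SPT order: [3, 5, 7, 7, 10]
Completion times:
  Job 1: p=3, C=3
  Job 2: p=5, C=8
  Job 3: p=7, C=15
  Job 4: p=7, C=22
  Job 5: p=10, C=32
Total completion time = 3 + 8 + 15 + 22 + 32 = 80

80


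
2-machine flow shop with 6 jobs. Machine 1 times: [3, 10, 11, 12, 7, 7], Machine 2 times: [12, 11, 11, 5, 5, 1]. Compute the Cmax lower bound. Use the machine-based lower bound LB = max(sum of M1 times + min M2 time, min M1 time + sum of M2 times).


LB1 = sum(M1 times) + min(M2 times) = 50 + 1 = 51
LB2 = min(M1 times) + sum(M2 times) = 3 + 45 = 48
Lower bound = max(LB1, LB2) = max(51, 48) = 51

51


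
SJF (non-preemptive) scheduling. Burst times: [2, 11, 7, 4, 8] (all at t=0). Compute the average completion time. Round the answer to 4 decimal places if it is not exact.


SJF order (ascending): [2, 4, 7, 8, 11]
Completion times:
  Job 1: burst=2, C=2
  Job 2: burst=4, C=6
  Job 3: burst=7, C=13
  Job 4: burst=8, C=21
  Job 5: burst=11, C=32
Average completion = 74/5 = 14.8

14.8


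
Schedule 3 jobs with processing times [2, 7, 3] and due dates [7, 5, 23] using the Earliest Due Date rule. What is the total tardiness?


Sort by due date (EDD order): [(7, 5), (2, 7), (3, 23)]
Compute completion times and tardiness:
  Job 1: p=7, d=5, C=7, tardiness=max(0,7-5)=2
  Job 2: p=2, d=7, C=9, tardiness=max(0,9-7)=2
  Job 3: p=3, d=23, C=12, tardiness=max(0,12-23)=0
Total tardiness = 4

4


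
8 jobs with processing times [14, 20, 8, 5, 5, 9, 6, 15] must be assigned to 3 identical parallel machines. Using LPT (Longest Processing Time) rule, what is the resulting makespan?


Sort jobs in decreasing order (LPT): [20, 15, 14, 9, 8, 6, 5, 5]
Assign each job to the least loaded machine:
  Machine 1: jobs [20, 6], load = 26
  Machine 2: jobs [15, 8, 5], load = 28
  Machine 3: jobs [14, 9, 5], load = 28
Makespan = max load = 28

28


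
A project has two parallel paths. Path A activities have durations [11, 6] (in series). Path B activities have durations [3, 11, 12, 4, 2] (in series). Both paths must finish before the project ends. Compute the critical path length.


Path A total = 11 + 6 = 17
Path B total = 3 + 11 + 12 + 4 + 2 = 32
Critical path = longest path = max(17, 32) = 32

32


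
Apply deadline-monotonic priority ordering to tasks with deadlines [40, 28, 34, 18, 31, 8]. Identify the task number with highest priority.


Sort tasks by relative deadline (ascending):
  Task 6: deadline = 8
  Task 4: deadline = 18
  Task 2: deadline = 28
  Task 5: deadline = 31
  Task 3: deadline = 34
  Task 1: deadline = 40
Priority order (highest first): [6, 4, 2, 5, 3, 1]
Highest priority task = 6

6


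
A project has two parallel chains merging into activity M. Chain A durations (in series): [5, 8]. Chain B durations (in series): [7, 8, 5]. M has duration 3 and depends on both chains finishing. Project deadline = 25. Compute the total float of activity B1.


Forward pass: ES(B1) = sum of predecessors on chain B = 0
EF = ES + duration = 0 + 7 = 7
Backward pass: LF(M) = deadline = 25; LS(M) = 25 - 3 = 22
LF(B1) = LS(M) - sum(successors on chain B) = 22 - 13 = 9
LS = LF - duration = 9 - 7 = 2
Total float = LS - ES = 2 - 0 = 2

2
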